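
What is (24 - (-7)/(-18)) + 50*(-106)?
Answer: -94975/18 ≈ -5276.4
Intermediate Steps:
(24 - (-7)/(-18)) + 50*(-106) = (24 - (-7)*(-1)/18) - 5300 = (24 - 1*7/18) - 5300 = (24 - 7/18) - 5300 = 425/18 - 5300 = -94975/18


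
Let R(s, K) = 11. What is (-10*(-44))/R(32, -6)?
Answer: 40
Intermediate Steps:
(-10*(-44))/R(32, -6) = -10*(-44)/11 = 440*(1/11) = 40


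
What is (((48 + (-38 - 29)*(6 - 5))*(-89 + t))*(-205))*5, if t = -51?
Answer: -2726500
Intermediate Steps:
(((48 + (-38 - 29)*(6 - 5))*(-89 + t))*(-205))*5 = (((48 + (-38 - 29)*(6 - 5))*(-89 - 51))*(-205))*5 = (((48 - 67*1)*(-140))*(-205))*5 = (((48 - 67)*(-140))*(-205))*5 = (-19*(-140)*(-205))*5 = (2660*(-205))*5 = -545300*5 = -2726500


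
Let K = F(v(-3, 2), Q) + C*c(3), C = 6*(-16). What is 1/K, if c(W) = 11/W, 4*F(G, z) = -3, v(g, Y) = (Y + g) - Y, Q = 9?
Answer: -4/1411 ≈ -0.0028349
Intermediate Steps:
v(g, Y) = g
F(G, z) = -3/4 (F(G, z) = (1/4)*(-3) = -3/4)
C = -96
K = -1411/4 (K = -3/4 - 1056/3 = -3/4 - 96*11/3 = -3/4 - 352 = -1411/4 ≈ -352.75)
1/K = 1/(-1411/4) = -4/1411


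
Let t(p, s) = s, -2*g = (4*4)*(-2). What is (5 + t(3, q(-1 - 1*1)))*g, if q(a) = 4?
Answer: 144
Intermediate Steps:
g = 16 (g = -4*4*(-2)/2 = -8*(-2) = -½*(-32) = 16)
(5 + t(3, q(-1 - 1*1)))*g = (5 + 4)*16 = 9*16 = 144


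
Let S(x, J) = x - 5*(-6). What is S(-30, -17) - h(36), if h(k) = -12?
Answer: 12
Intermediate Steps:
S(x, J) = 30 + x (S(x, J) = x + 30 = 30 + x)
S(-30, -17) - h(36) = (30 - 30) - 1*(-12) = 0 + 12 = 12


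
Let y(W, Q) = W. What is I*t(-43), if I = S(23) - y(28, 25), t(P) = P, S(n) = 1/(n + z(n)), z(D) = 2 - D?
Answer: 2365/2 ≈ 1182.5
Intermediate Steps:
S(n) = ½ (S(n) = 1/(n + (2 - n)) = 1/2 = ½)
I = -55/2 (I = ½ - 1*28 = ½ - 28 = -55/2 ≈ -27.500)
I*t(-43) = -55/2*(-43) = 2365/2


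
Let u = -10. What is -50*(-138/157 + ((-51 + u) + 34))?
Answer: 218850/157 ≈ 1393.9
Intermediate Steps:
-50*(-138/157 + ((-51 + u) + 34)) = -50*(-138/157 + ((-51 - 10) + 34)) = -50*(-138*1/157 + (-61 + 34)) = -50*(-138/157 - 27) = -50*(-4377/157) = 218850/157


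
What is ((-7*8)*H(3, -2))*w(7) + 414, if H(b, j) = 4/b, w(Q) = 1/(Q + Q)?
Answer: 1226/3 ≈ 408.67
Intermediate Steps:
w(Q) = 1/(2*Q)
((-7*8)*H(3, -2))*w(7) + 414 = ((-7*8)*(4/3))*((½)/7) + 414 = (-224/3)*((½)*(⅐)) + 414 = -56*4/3*(1/14) + 414 = -224/3*1/14 + 414 = -16/3 + 414 = 1226/3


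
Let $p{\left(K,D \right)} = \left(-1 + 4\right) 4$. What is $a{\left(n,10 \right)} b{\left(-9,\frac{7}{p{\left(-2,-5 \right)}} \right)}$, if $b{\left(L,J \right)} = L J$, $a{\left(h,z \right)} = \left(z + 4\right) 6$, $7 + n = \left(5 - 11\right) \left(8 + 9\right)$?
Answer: $-441$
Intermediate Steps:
$p{\left(K,D \right)} = 12$ ($p{\left(K,D \right)} = 3 \cdot 4 = 12$)
$n = -109$ ($n = -7 + \left(5 - 11\right) \left(8 + 9\right) = -7 - 102 = -109$)
$a{\left(h,z \right)} = 24 + 6 z$ ($a{\left(h,z \right)} = \left(4 + z\right) 6 = 24 + 6 z$)
$b{\left(L,J \right)} = J L$
$a{\left(n,10 \right)} b{\left(-9,\frac{7}{p{\left(-2,-5 \right)}} \right)} = \left(24 + 6 \cdot 10\right) \frac{7}{12} \left(-9\right) = \left(24 + 60\right) 7 \cdot \frac{1}{12} \left(-9\right) = 84 \cdot \frac{7}{12} \left(-9\right) = 84 \left(- \frac{21}{4}\right) = -441$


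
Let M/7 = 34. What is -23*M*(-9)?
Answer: 49266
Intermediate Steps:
M = 238 (M = 7*34 = 238)
-23*M*(-9) = -23*238*(-9) = -5474*(-9) = 49266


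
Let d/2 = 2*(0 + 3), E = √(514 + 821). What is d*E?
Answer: 12*√1335 ≈ 438.45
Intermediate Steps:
E = √1335 ≈ 36.538
d = 12 (d = 2*(2*(0 + 3)) = 2*(2*3) = 2*6 = 12)
d*E = 12*√1335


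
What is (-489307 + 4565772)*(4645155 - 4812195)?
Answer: -680932713600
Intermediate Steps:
(-489307 + 4565772)*(4645155 - 4812195) = 4076465*(-167040) = -680932713600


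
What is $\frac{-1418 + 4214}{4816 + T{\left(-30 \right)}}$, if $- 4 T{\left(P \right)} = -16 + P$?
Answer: $\frac{5592}{9655} \approx 0.57918$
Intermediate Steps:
$T{\left(P \right)} = 4 - \frac{P}{4}$ ($T{\left(P \right)} = - \frac{-16 + P}{4} = 4 - \frac{P}{4}$)
$\frac{-1418 + 4214}{4816 + T{\left(-30 \right)}} = \frac{-1418 + 4214}{4816 + \left(4 - - \frac{15}{2}\right)} = \frac{2796}{4816 + \left(4 + \frac{15}{2}\right)} = \frac{2796}{4816 + \frac{23}{2}} = \frac{2796}{\frac{9655}{2}} = 2796 \cdot \frac{2}{9655} = \frac{5592}{9655}$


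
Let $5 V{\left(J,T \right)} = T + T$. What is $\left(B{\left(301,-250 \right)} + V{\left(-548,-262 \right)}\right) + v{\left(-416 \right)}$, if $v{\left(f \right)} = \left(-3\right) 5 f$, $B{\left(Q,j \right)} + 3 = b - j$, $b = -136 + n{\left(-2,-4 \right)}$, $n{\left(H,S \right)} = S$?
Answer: $\frac{31211}{5} \approx 6242.2$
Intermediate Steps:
$V{\left(J,T \right)} = \frac{2 T}{5}$ ($V{\left(J,T \right)} = \frac{T + T}{5} = \frac{2 T}{5}$)
$b = -140$ ($b = -136 - 4 = -140$)
$B{\left(Q,j \right)} = -143 - j$ ($B{\left(Q,j \right)} = -3 - \left(140 + j\right) = -143 - j$)
$v{\left(f \right)} = - 15 f$
$\left(B{\left(301,-250 \right)} + V{\left(-548,-262 \right)}\right) + v{\left(-416 \right)} = \left(\left(-143 - -250\right) + \frac{2}{5} \left(-262\right)\right) - -6240 = \left(\left(-143 + 250\right) - \frac{524}{5}\right) + 6240 = \left(107 - \frac{524}{5}\right) + 6240 = \frac{11}{5} + 6240 = \frac{31211}{5}$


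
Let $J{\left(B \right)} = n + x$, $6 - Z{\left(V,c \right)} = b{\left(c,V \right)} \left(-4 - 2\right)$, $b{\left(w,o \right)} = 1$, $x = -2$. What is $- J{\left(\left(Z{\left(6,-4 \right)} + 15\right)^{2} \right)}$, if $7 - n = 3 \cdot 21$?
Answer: $58$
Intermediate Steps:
$n = -56$ ($n = 7 - 3 \cdot 21 = 7 - 63 = -56$)
$Z{\left(V,c \right)} = 12$ ($Z{\left(V,c \right)} = 6 - 1 \left(-4 - 2\right) = 6 - 1 \left(-6\right) = 6 - -6 = 6 + 6 = 12$)
$J{\left(B \right)} = -58$ ($J{\left(B \right)} = -56 - 2 = -58$)
$- J{\left(\left(Z{\left(6,-4 \right)} + 15\right)^{2} \right)} = \left(-1\right) \left(-58\right) = 58$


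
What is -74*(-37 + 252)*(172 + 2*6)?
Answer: -2927440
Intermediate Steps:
-74*(-37 + 252)*(172 + 2*6) = -15910*(172 + 12) = -15910*184 = -74*39560 = -2927440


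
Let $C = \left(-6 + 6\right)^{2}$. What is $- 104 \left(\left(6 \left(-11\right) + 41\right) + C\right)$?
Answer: $2600$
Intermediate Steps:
$C = 0$ ($C = 0^{2} = 0$)
$- 104 \left(\left(6 \left(-11\right) + 41\right) + C\right) = - 104 \left(\left(6 \left(-11\right) + 41\right) + 0\right) = - 104 \left(\left(-66 + 41\right) + 0\right) = - 104 \left(-25 + 0\right) = \left(-104\right) \left(-25\right) = 2600$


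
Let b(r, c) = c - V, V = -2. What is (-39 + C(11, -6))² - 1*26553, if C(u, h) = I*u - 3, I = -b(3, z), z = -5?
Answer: -26472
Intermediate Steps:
b(r, c) = 2 + c (b(r, c) = c - 1*(-2) = c + 2 = 2 + c)
I = 3 (I = -(2 - 5) = -1*(-3) = 3)
C(u, h) = -3 + 3*u (C(u, h) = 3*u - 3 = -3 + 3*u)
(-39 + C(11, -6))² - 1*26553 = (-39 + (-3 + 3*11))² - 1*26553 = (-39 + (-3 + 33))² - 26553 = (-39 + 30)² - 26553 = (-9)² - 26553 = 81 - 26553 = -26472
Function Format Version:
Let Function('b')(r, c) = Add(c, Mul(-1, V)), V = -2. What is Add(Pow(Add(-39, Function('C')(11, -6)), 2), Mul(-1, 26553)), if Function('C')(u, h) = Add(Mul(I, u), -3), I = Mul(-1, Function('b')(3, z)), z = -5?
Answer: -26472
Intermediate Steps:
Function('b')(r, c) = Add(2, c) (Function('b')(r, c) = Add(c, Mul(-1, -2)) = Add(c, 2) = Add(2, c))
I = 3 (I = Mul(-1, Add(2, -5)) = Mul(-1, -3) = 3)
Function('C')(u, h) = Add(-3, Mul(3, u)) (Function('C')(u, h) = Add(Mul(3, u), -3) = Add(-3, Mul(3, u)))
Add(Pow(Add(-39, Function('C')(11, -6)), 2), Mul(-1, 26553)) = Add(Pow(Add(-39, Add(-3, Mul(3, 11))), 2), Mul(-1, 26553)) = Add(Pow(Add(-39, Add(-3, 33)), 2), -26553) = Add(Pow(Add(-39, 30), 2), -26553) = Add(Pow(-9, 2), -26553) = Add(81, -26553) = -26472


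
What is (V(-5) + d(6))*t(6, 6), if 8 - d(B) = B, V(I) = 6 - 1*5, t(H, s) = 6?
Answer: 18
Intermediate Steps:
V(I) = 1 (V(I) = 6 - 5 = 1)
d(B) = 8 - B
(V(-5) + d(6))*t(6, 6) = (1 + (8 - 1*6))*6 = (1 + (8 - 6))*6 = (1 + 2)*6 = 3*6 = 18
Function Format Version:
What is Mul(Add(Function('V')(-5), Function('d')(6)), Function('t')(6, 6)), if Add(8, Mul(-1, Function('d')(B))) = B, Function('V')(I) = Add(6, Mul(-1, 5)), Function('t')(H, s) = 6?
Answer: 18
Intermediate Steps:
Function('V')(I) = 1 (Function('V')(I) = Add(6, -5) = 1)
Function('d')(B) = Add(8, Mul(-1, B))
Mul(Add(Function('V')(-5), Function('d')(6)), Function('t')(6, 6)) = Mul(Add(1, Add(8, Mul(-1, 6))), 6) = Mul(Add(1, Add(8, -6)), 6) = Mul(Add(1, 2), 6) = Mul(3, 6) = 18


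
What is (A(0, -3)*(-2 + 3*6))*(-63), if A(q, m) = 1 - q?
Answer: -1008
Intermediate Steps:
(A(0, -3)*(-2 + 3*6))*(-63) = ((1 - 1*0)*(-2 + 3*6))*(-63) = ((1 + 0)*(-2 + 18))*(-63) = (1*16)*(-63) = 16*(-63) = -1008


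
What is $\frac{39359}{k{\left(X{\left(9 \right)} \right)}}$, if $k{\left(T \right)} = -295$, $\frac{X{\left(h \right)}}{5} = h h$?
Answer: $- \frac{39359}{295} \approx -133.42$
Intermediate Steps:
$X{\left(h \right)} = 5 h^{2}$ ($X{\left(h \right)} = 5 h h = 5 h^{2}$)
$\frac{39359}{k{\left(X{\left(9 \right)} \right)}} = \frac{39359}{-295} = 39359 \left(- \frac{1}{295}\right) = - \frac{39359}{295}$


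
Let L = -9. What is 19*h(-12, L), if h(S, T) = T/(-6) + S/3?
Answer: -95/2 ≈ -47.500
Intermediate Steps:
h(S, T) = -T/6 + S/3 (h(S, T) = T*(-1/6) + S*(1/3) = -T/6 + S/3)
19*h(-12, L) = 19*(-1/6*(-9) + (1/3)*(-12)) = 19*(3/2 - 4) = 19*(-5/2) = -95/2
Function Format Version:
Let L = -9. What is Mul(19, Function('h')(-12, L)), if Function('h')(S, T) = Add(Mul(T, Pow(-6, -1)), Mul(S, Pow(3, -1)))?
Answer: Rational(-95, 2) ≈ -47.500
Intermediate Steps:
Function('h')(S, T) = Add(Mul(Rational(-1, 6), T), Mul(Rational(1, 3), S)) (Function('h')(S, T) = Add(Mul(T, Rational(-1, 6)), Mul(S, Rational(1, 3))) = Add(Mul(Rational(-1, 6), T), Mul(Rational(1, 3), S)))
Mul(19, Function('h')(-12, L)) = Mul(19, Add(Mul(Rational(-1, 6), -9), Mul(Rational(1, 3), -12))) = Mul(19, Add(Rational(3, 2), -4)) = Mul(19, Rational(-5, 2)) = Rational(-95, 2)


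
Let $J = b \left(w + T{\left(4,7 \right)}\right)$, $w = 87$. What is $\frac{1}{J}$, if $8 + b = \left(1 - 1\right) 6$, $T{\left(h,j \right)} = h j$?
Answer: $- \frac{1}{920} \approx -0.001087$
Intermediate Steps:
$b = -8$ ($b = -8 + \left(1 - 1\right) 6 = -8 + 0 \cdot 6 = -8 + 0 = -8$)
$J = -920$ ($J = - 8 \left(87 + 4 \cdot 7\right) = - 8 \left(87 + 28\right) = \left(-8\right) 115 = -920$)
$\frac{1}{J} = \frac{1}{-920} = - \frac{1}{920}$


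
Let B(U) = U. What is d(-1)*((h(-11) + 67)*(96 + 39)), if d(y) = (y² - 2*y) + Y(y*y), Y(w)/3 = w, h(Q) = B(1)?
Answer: 55080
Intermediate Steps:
h(Q) = 1
Y(w) = 3*w
d(y) = -2*y + 4*y² (d(y) = (y² - 2*y) + 3*(y*y) = (y² - 2*y) + 3*y² = -2*y + 4*y²)
d(-1)*((h(-11) + 67)*(96 + 39)) = (2*(-1)*(-1 + 2*(-1)))*((1 + 67)*(96 + 39)) = (2*(-1)*(-1 - 2))*(68*135) = (2*(-1)*(-3))*9180 = 6*9180 = 55080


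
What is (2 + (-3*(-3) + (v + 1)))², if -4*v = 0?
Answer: 144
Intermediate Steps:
v = 0 (v = -¼*0 = 0)
(2 + (-3*(-3) + (v + 1)))² = (2 + (-3*(-3) + (0 + 1)))² = (2 + (9 + 1))² = (2 + 10)² = 12² = 144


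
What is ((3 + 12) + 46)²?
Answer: 3721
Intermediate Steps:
((3 + 12) + 46)² = (15 + 46)² = 61² = 3721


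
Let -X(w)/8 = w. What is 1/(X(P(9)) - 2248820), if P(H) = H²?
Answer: -1/2249468 ≈ -4.4455e-7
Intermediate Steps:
X(w) = -8*w
1/(X(P(9)) - 2248820) = 1/(-8*9² - 2248820) = 1/(-8*81 - 2248820) = 1/(-648 - 2248820) = 1/(-2249468) = -1/2249468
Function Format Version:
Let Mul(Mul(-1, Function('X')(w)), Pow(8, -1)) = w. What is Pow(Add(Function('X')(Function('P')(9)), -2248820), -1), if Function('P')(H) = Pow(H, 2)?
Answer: Rational(-1, 2249468) ≈ -4.4455e-7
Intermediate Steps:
Function('X')(w) = Mul(-8, w)
Pow(Add(Function('X')(Function('P')(9)), -2248820), -1) = Pow(Add(Mul(-8, Pow(9, 2)), -2248820), -1) = Pow(Add(Mul(-8, 81), -2248820), -1) = Pow(Add(-648, -2248820), -1) = Pow(-2249468, -1) = Rational(-1, 2249468)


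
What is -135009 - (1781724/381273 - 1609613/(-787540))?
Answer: -13513621325747363/100089246140 ≈ -1.3502e+5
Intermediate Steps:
-135009 - (1781724/381273 - 1609613/(-787540)) = -135009 - (1781724*(1/381273) - 1609613*(-1/787540)) = -135009 - (593908/127091 + 1609613/787540) = -135009 - 1*672293632103/100089246140 = -135009 - 672293632103/100089246140 = -13513621325747363/100089246140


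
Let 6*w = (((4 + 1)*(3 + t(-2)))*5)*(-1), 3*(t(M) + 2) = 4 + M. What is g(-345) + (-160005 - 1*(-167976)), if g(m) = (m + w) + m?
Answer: 130933/18 ≈ 7274.1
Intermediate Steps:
t(M) = -⅔ + M/3 (t(M) = -2 + (4 + M)/3 = -2 + (4/3 + M/3) = -⅔ + M/3)
w = -125/18 (w = ((((4 + 1)*(3 + (-⅔ + (⅓)*(-2))))*5)*(-1))/6 = (((5*(3 + (-⅔ - ⅔)))*5)*(-1))/6 = (((5*(3 - 4/3))*5)*(-1))/6 = (((5*(5/3))*5)*(-1))/6 = (((25/3)*5)*(-1))/6 = ((125/3)*(-1))/6 = (⅙)*(-125/3) = -125/18 ≈ -6.9444)
g(m) = -125/18 + 2*m (g(m) = (m - 125/18) + m = (-125/18 + m) + m = -125/18 + 2*m)
g(-345) + (-160005 - 1*(-167976)) = (-125/18 + 2*(-345)) + (-160005 - 1*(-167976)) = (-125/18 - 690) + (-160005 + 167976) = -12545/18 + 7971 = 130933/18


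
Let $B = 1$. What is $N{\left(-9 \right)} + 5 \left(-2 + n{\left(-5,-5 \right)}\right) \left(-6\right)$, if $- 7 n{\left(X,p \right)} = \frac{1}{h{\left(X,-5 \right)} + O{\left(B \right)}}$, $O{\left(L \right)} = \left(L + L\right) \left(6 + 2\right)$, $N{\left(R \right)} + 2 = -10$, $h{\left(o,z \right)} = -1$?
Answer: $\frac{338}{7} \approx 48.286$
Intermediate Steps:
$N{\left(R \right)} = -12$ ($N{\left(R \right)} = -2 - 10 = -12$)
$O{\left(L \right)} = 16 L$ ($O{\left(L \right)} = 2 L 8 = 16 L$)
$n{\left(X,p \right)} = - \frac{1}{105}$ ($n{\left(X,p \right)} = - \frac{1}{7 \left(-1 + 16 \cdot 1\right)} = - \frac{1}{7 \left(-1 + 16\right)} = - \frac{1}{7 \cdot 15} = \left(- \frac{1}{7}\right) \frac{1}{15} = - \frac{1}{105}$)
$N{\left(-9 \right)} + 5 \left(-2 + n{\left(-5,-5 \right)}\right) \left(-6\right) = -12 + 5 \left(-2 - \frac{1}{105}\right) \left(-6\right) = -12 + 5 \left(- \frac{211}{105}\right) \left(-6\right) = -12 - - \frac{422}{7} = -12 + \frac{422}{7} = \frac{338}{7}$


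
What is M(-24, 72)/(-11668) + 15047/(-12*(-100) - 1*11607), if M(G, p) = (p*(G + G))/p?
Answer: -43767215/30357219 ≈ -1.4417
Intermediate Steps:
M(G, p) = 2*G (M(G, p) = (p*(2*G))/p = (2*G*p)/p = 2*G)
M(-24, 72)/(-11668) + 15047/(-12*(-100) - 1*11607) = (2*(-24))/(-11668) + 15047/(-12*(-100) - 1*11607) = -48*(-1/11668) + 15047/(1200 - 11607) = 12/2917 + 15047/(-10407) = 12/2917 + 15047*(-1/10407) = 12/2917 - 15047/10407 = -43767215/30357219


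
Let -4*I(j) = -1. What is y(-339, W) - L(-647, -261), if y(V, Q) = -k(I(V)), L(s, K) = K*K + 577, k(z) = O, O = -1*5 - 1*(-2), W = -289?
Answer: -68695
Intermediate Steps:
O = -3 (O = -5 + 2 = -3)
I(j) = ¼ (I(j) = -¼*(-1) = ¼)
k(z) = -3
L(s, K) = 577 + K² (L(s, K) = K² + 577 = 577 + K²)
y(V, Q) = 3 (y(V, Q) = -1*(-3) = 3)
y(-339, W) - L(-647, -261) = 3 - (577 + (-261)²) = 3 - (577 + 68121) = 3 - 1*68698 = 3 - 68698 = -68695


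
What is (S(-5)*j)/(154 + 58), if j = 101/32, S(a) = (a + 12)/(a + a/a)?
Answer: -707/27136 ≈ -0.026054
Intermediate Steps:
S(a) = (12 + a)/(1 + a) (S(a) = (12 + a)/(a + 1) = (12 + a)/(1 + a))
j = 101/32 (j = 101*(1/32) = 101/32 ≈ 3.1563)
(S(-5)*j)/(154 + 58) = (((12 - 5)/(1 - 5))*(101/32))/(154 + 58) = ((7/(-4))*(101/32))/212 = (-¼*7*(101/32))*(1/212) = -7/4*101/32*(1/212) = -707/128*1/212 = -707/27136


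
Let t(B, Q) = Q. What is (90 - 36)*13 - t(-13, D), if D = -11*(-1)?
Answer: 691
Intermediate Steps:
D = 11
(90 - 36)*13 - t(-13, D) = (90 - 36)*13 - 1*11 = 54*13 - 11 = 702 - 11 = 691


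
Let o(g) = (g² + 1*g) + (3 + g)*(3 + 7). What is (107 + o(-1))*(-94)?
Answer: -11938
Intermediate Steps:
o(g) = 30 + g² + 11*g (o(g) = (g² + g) + (3 + g)*10 = (g + g²) + (30 + 10*g) = 30 + g² + 11*g)
(107 + o(-1))*(-94) = (107 + (30 + (-1)² + 11*(-1)))*(-94) = (107 + (30 + 1 - 11))*(-94) = (107 + 20)*(-94) = 127*(-94) = -11938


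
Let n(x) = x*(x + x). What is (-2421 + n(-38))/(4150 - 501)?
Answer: 467/3649 ≈ 0.12798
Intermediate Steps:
n(x) = 2*x² (n(x) = x*(2*x) = 2*x²)
(-2421 + n(-38))/(4150 - 501) = (-2421 + 2*(-38)²)/(4150 - 501) = (-2421 + 2*1444)/3649 = (-2421 + 2888)*(1/3649) = 467*(1/3649) = 467/3649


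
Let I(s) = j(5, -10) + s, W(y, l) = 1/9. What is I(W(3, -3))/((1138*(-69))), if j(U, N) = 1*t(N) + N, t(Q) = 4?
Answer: 53/706698 ≈ 7.4997e-5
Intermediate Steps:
j(U, N) = 4 + N (j(U, N) = 1*4 + N = 4 + N)
W(y, l) = ⅑
I(s) = -6 + s (I(s) = (4 - 10) + s = -6 + s)
I(W(3, -3))/((1138*(-69))) = (-6 + ⅑)/((1138*(-69))) = -53/9/(-78522) = -53/9*(-1/78522) = 53/706698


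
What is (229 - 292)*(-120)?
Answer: 7560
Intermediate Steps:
(229 - 292)*(-120) = -63*(-120) = 7560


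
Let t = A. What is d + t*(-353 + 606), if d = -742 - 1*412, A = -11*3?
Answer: -9503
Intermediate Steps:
A = -33
t = -33
d = -1154 (d = -742 - 412 = -1154)
d + t*(-353 + 606) = -1154 - 33*(-353 + 606) = -1154 - 33*253 = -1154 - 8349 = -9503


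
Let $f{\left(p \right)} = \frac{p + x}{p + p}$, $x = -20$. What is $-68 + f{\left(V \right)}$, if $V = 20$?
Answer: $-68$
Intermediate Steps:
$f{\left(p \right)} = \frac{-20 + p}{2 p}$ ($f{\left(p \right)} = \frac{p - 20}{p + p} = \frac{-20 + p}{2 p}$)
$-68 + f{\left(V \right)} = -68 + \frac{-20 + 20}{2 \cdot 20} = -68 + \frac{1}{2} \cdot \frac{1}{20} \cdot 0 = -68 + 0 = -68$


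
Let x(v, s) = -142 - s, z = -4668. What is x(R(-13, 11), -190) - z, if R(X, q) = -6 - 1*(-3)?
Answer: 4716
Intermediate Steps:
R(X, q) = -3 (R(X, q) = -6 + 3 = -3)
x(R(-13, 11), -190) - z = (-142 - 1*(-190)) - 1*(-4668) = (-142 + 190) + 4668 = 48 + 4668 = 4716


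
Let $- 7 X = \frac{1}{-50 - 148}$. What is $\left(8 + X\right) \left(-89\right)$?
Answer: $- \frac{986921}{1386} \approx -712.06$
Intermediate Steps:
$X = \frac{1}{1386}$ ($X = - \frac{1}{7 \left(-50 - 148\right)} = - \frac{1}{7 \left(-198\right)} = \left(- \frac{1}{7}\right) \left(- \frac{1}{198}\right) = \frac{1}{1386} \approx 0.0007215$)
$\left(8 + X\right) \left(-89\right) = \left(8 + \frac{1}{1386}\right) \left(-89\right) = \frac{11089}{1386} \left(-89\right) = - \frac{986921}{1386}$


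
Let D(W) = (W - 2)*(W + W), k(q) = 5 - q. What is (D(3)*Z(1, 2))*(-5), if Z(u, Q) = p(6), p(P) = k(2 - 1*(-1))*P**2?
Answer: -2160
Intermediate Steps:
p(P) = 2*P**2 (p(P) = (5 - (2 - 1*(-1)))*P**2 = (5 - (2 + 1))*P**2 = (5 - 1*3)*P**2 = (5 - 3)*P**2 = 2*P**2)
Z(u, Q) = 72 (Z(u, Q) = 2*6**2 = 2*36 = 72)
D(W) = 2*W*(-2 + W) (D(W) = (-2 + W)*(2*W) = 2*W*(-2 + W))
(D(3)*Z(1, 2))*(-5) = ((2*3*(-2 + 3))*72)*(-5) = ((2*3*1)*72)*(-5) = (6*72)*(-5) = 432*(-5) = -2160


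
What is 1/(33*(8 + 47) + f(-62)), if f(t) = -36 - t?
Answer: 1/1841 ≈ 0.00054318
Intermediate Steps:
1/(33*(8 + 47) + f(-62)) = 1/(33*(8 + 47) + (-36 - 1*(-62))) = 1/(33*55 + (-36 + 62)) = 1/(1815 + 26) = 1/1841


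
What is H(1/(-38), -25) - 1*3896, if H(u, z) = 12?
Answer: -3884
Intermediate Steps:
H(1/(-38), -25) - 1*3896 = 12 - 1*3896 = 12 - 3896 = -3884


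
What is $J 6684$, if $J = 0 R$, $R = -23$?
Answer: $0$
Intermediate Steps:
$J = 0$ ($J = 0 \left(-23\right) = 0$)
$J 6684 = 0 \cdot 6684 = 0$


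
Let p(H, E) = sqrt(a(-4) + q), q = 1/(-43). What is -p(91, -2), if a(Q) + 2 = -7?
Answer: -2*I*sqrt(4171)/43 ≈ -3.0039*I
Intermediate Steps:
q = -1/43 ≈ -0.023256
a(Q) = -9 (a(Q) = -2 - 7 = -9)
p(H, E) = 2*I*sqrt(4171)/43 (p(H, E) = sqrt(-9 - 1/43) = sqrt(-388/43) = 2*I*sqrt(4171)/43)
-p(91, -2) = -2*I*sqrt(4171)/43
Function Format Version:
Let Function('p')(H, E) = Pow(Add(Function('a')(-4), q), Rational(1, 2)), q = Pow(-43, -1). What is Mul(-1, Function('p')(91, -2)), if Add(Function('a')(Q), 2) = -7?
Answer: Mul(Rational(-2, 43), I, Pow(4171, Rational(1, 2))) ≈ Mul(-3.0039, I)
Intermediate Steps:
q = Rational(-1, 43) ≈ -0.023256
Function('a')(Q) = -9 (Function('a')(Q) = Add(-2, -7) = -9)
Function('p')(H, E) = Mul(Rational(2, 43), I, Pow(4171, Rational(1, 2))) (Function('p')(H, E) = Pow(Add(-9, Rational(-1, 43)), Rational(1, 2)) = Pow(Rational(-388, 43), Rational(1, 2)) = Mul(Rational(2, 43), I, Pow(4171, Rational(1, 2))))
Mul(-1, Function('p')(91, -2)) = Mul(-1, Mul(Rational(2, 43), I, Pow(4171, Rational(1, 2)))) = Mul(Rational(-2, 43), I, Pow(4171, Rational(1, 2)))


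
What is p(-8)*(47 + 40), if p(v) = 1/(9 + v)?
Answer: 87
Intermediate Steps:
p(-8)*(47 + 40) = (47 + 40)/(9 - 8) = 87/1 = 1*87 = 87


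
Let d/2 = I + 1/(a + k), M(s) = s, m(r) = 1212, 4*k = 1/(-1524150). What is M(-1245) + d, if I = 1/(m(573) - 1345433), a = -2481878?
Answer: -25322592090277203027947/20339431360341215021 ≈ -1245.0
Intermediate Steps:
k = -1/6096600 (k = (¼)/(-1524150) = (¼)*(-1/1524150) = -1/6096600 ≈ -1.6403e-7)
I = -1/1344221 (I = 1/(1212 - 1345433) = 1/(-1344221) = -1/1344221 ≈ -7.4392e-7)
d = -46652390326802/20339431360341215021 (d = 2*(-1/1344221 + 1/(-2481878 - 1/6096600)) = 2*(-1/1344221 + 1/(-15131017414801/6096600)) = 2*(-1/1344221 - 6096600/15131017414801) = 2*(-23326195163401/20339431360341215021) = -46652390326802/20339431360341215021 ≈ -2.2937e-6)
M(-1245) + d = -1245 - 46652390326802/20339431360341215021 = -25322592090277203027947/20339431360341215021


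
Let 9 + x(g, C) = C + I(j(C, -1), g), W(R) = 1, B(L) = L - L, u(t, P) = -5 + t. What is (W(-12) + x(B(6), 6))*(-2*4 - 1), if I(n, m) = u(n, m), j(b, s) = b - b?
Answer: 63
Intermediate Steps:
j(b, s) = 0
B(L) = 0
I(n, m) = -5 + n
x(g, C) = -14 + C (x(g, C) = -9 + (C + (-5 + 0)) = -9 + (C - 5) = -9 + (-5 + C) = -14 + C)
(W(-12) + x(B(6), 6))*(-2*4 - 1) = (1 + (-14 + 6))*(-2*4 - 1) = (1 - 8)*(-8 - 1) = -7*(-9) = 63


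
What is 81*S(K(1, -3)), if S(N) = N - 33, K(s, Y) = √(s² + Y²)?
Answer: -2673 + 81*√10 ≈ -2416.9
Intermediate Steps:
K(s, Y) = √(Y² + s²)
S(N) = -33 + N
81*S(K(1, -3)) = 81*(-33 + √((-3)² + 1²)) = 81*(-33 + √(9 + 1)) = 81*(-33 + √10) = -2673 + 81*√10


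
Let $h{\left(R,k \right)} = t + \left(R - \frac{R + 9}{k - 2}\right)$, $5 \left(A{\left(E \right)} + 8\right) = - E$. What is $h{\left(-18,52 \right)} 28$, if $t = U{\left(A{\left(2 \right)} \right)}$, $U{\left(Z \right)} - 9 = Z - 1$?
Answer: $- \frac{12754}{25} \approx -510.16$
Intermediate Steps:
$A{\left(E \right)} = -8 - \frac{E}{5}$ ($A{\left(E \right)} = -8 + \frac{\left(-1\right) E}{5} = -8 - \frac{E}{5}$)
$U{\left(Z \right)} = 8 + Z$ ($U{\left(Z \right)} = 9 + \left(Z - 1\right) = 9 + \left(-1 + Z\right) = 8 + Z$)
$t = - \frac{2}{5}$ ($t = 8 - \frac{42}{5} = - \frac{2}{5} \approx -0.4$)
$h{\left(R,k \right)} = - \frac{2}{5} + R - \frac{9 + R}{-2 + k}$ ($h{\left(R,k \right)} = - \frac{2}{5} + \left(R - \frac{R + 9}{k - 2}\right) = - \frac{2}{5} + \left(R - \frac{9 + R}{-2 + k}\right) = - \frac{2}{5} + R - \frac{9 + R}{-2 + k}$)
$h{\left(-18,52 \right)} 28 = \frac{-41 - -270 - 104 + 5 \left(-18\right) 52}{5 \left(-2 + 52\right)} 28 = \frac{-41 + 270 - 104 - 4680}{5 \cdot 50} \cdot 28 = \frac{1}{5} \cdot \frac{1}{50} \left(-4555\right) 28 = \left(- \frac{911}{50}\right) 28 = - \frac{12754}{25}$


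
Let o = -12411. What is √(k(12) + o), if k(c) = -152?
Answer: I*√12563 ≈ 112.08*I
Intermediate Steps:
√(k(12) + o) = √(-152 - 12411) = √(-12563) = I*√12563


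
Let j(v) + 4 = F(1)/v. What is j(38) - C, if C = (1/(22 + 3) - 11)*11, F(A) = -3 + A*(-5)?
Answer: 55266/475 ≈ 116.35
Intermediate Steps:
F(A) = -3 - 5*A
j(v) = -4 - 8/v (j(v) = -4 + (-3 - 5*1)/v = -4 + (-3 - 5)/v = -4 - 8/v)
C = -3014/25 (C = (1/25 - 11)*11 = -274/25*11 = -3014/25 ≈ -120.56)
j(38) - C = (-4 - 8/38) - 1*(-3014/25) = (-4 - 8*1/38) + 3014/25 = (-4 - 4/19) + 3014/25 = -80/19 + 3014/25 = 55266/475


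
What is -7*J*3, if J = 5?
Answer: -105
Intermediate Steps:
-7*J*3 = -7*5*3 = -35*3 = -105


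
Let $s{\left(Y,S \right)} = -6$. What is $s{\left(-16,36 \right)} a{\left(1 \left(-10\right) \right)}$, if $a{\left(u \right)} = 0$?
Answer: $0$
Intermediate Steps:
$s{\left(-16,36 \right)} a{\left(1 \left(-10\right) \right)} = \left(-6\right) 0 = 0$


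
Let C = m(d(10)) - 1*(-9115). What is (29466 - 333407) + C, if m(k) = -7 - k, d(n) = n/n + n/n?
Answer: -294835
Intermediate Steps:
d(n) = 2 (d(n) = 1 + 1 = 2)
C = 9106 (C = (-7 - 1*2) - 1*(-9115) = (-7 - 2) + 9115 = -9 + 9115 = 9106)
(29466 - 333407) + C = (29466 - 333407) + 9106 = -303941 + 9106 = -294835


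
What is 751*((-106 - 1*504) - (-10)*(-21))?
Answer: -615820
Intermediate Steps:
751*((-106 - 1*504) - (-10)*(-21)) = 751*((-106 - 504) - 1*210) = 751*(-610 - 210) = 751*(-820) = -615820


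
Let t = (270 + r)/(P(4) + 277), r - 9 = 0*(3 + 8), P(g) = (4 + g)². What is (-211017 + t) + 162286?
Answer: -536032/11 ≈ -48730.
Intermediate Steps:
r = 9 (r = 9 + 0*(3 + 8) = 9 + 0*11 = 9 + 0 = 9)
t = 9/11 (t = (270 + 9)/((4 + 4)² + 277) = 279/(8² + 277) = 279/(64 + 277) = 279/341 = (1/341)*279 = 9/11 ≈ 0.81818)
(-211017 + t) + 162286 = (-211017 + 9/11) + 162286 = -2321178/11 + 162286 = -536032/11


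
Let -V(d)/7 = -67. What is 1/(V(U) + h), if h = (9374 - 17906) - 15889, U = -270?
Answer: -1/23952 ≈ -4.1750e-5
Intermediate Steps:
V(d) = 469 (V(d) = -7*(-67) = 469)
h = -24421 (h = -8532 - 15889 = -24421)
1/(V(U) + h) = 1/(469 - 24421) = 1/(-23952) = -1/23952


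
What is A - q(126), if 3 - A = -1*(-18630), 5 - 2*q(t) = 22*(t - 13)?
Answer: -34773/2 ≈ -17387.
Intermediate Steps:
q(t) = 291/2 - 11*t (q(t) = 5/2 - 11*(t - 13) = 5/2 - 11*(-13 + t) = 5/2 - (-286 + 22*t)/2 = 5/2 + (143 - 11*t) = 291/2 - 11*t)
A = -18627 (A = 3 - (-1)*(-18630) = 3 - 1*18630 = 3 - 18630 = -18627)
A - q(126) = -18627 - (291/2 - 11*126) = -18627 - (291/2 - 1386) = -18627 - 1*(-2481/2) = -18627 + 2481/2 = -34773/2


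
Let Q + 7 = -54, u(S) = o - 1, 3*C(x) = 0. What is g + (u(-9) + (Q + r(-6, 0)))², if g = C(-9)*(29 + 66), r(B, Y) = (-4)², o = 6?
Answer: 1600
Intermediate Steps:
r(B, Y) = 16
C(x) = 0 (C(x) = (⅓)*0 = 0)
u(S) = 5 (u(S) = 6 - 1 = 5)
Q = -61 (Q = -7 - 54 = -61)
g = 0 (g = 0*(29 + 66) = 0*95 = 0)
g + (u(-9) + (Q + r(-6, 0)))² = 0 + (5 + (-61 + 16))² = 0 + (5 - 45)² = 0 + (-40)² = 0 + 1600 = 1600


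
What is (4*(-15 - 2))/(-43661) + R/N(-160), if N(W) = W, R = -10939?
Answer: 477618559/6985760 ≈ 68.370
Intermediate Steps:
(4*(-15 - 2))/(-43661) + R/N(-160) = (4*(-15 - 2))/(-43661) - 10939/(-160) = (4*(-17))*(-1/43661) - 10939*(-1/160) = -68*(-1/43661) + 10939/160 = 68/43661 + 10939/160 = 477618559/6985760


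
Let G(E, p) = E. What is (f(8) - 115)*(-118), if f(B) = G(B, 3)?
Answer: 12626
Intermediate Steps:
f(B) = B
(f(8) - 115)*(-118) = (8 - 115)*(-118) = -107*(-118) = 12626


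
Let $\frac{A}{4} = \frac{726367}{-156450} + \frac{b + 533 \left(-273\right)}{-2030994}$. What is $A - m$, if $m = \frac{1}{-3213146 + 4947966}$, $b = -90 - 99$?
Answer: $- \frac{7999186797448499}{437489952209100} \approx -18.284$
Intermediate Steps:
$b = -189$
$A = - \frac{23054802646}{1260908775}$ ($A = 4 \left(\frac{726367}{-156450} + \frac{-189 + 533 \left(-273\right)}{-2030994}\right) = 4 \left(726367 \left(- \frac{1}{156450}\right) + \left(-189 - 145509\right) \left(- \frac{1}{2030994}\right)\right) = 4 \left(- \frac{726367}{156450} - - \frac{3469}{48357}\right) = 4 \left(- \frac{726367}{156450} + \frac{3469}{48357}\right) = 4 \left(- \frac{11527401323}{2521817550}\right) = - \frac{23054802646}{1260908775} \approx -18.284$)
$m = \frac{1}{1734820} \approx 5.7643 \cdot 10^{-7}$
$A - m = - \frac{23054802646}{1260908775} - \frac{1}{1734820} = - \frac{7999186797448499}{437489952209100}$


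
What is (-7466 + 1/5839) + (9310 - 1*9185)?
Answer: -42864098/5839 ≈ -7341.0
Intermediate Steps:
(-7466 + 1/5839) + (9310 - 1*9185) = (-7466 + 1/5839) + (9310 - 9185) = -43593973/5839 + 125 = -42864098/5839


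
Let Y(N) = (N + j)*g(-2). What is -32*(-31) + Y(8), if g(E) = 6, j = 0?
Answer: 1040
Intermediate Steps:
Y(N) = 6*N (Y(N) = (N + 0)*6 = N*6 = 6*N)
-32*(-31) + Y(8) = -32*(-31) + 6*8 = 992 + 48 = 1040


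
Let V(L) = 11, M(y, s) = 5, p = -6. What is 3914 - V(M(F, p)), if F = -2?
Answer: 3903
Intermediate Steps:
3914 - V(M(F, p)) = 3914 - 1*11 = 3914 - 11 = 3903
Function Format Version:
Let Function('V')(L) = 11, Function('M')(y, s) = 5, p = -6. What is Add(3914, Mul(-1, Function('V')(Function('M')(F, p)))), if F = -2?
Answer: 3903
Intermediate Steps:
Add(3914, Mul(-1, Function('V')(Function('M')(F, p)))) = Add(3914, Mul(-1, 11)) = Add(3914, -11) = 3903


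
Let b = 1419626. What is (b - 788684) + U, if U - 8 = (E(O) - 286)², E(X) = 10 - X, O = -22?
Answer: 695466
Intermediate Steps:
U = 64524 (U = 8 + ((10 - 1*(-22)) - 286)² = 8 + ((10 + 22) - 286)² = 8 + (32 - 286)² = 8 + (-254)² = 8 + 64516 = 64524)
(b - 788684) + U = (1419626 - 788684) + 64524 = 630942 + 64524 = 695466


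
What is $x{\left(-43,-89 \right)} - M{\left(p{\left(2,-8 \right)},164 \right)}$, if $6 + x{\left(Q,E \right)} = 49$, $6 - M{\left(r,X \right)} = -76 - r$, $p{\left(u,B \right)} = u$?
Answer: $-41$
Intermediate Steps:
$M{\left(r,X \right)} = 82 + r$ ($M{\left(r,X \right)} = 6 - \left(-76 - r\right) = 6 + \left(76 + r\right) = 82 + r$)
$x{\left(Q,E \right)} = 43$ ($x{\left(Q,E \right)} = -6 + 49 = 43$)
$x{\left(-43,-89 \right)} - M{\left(p{\left(2,-8 \right)},164 \right)} = 43 - \left(82 + 2\right) = 43 - 84 = -41$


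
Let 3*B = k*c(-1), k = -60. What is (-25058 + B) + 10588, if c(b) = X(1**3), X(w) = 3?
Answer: -14530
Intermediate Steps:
c(b) = 3
B = -60 (B = (-60*3)/3 = (1/3)*(-180) = -60)
(-25058 + B) + 10588 = (-25058 - 60) + 10588 = -25118 + 10588 = -14530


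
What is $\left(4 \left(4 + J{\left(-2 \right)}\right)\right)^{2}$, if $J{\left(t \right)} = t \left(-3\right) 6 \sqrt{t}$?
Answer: $-41216 + 4608 i \sqrt{2} \approx -41216.0 + 6516.7 i$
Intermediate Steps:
$J{\left(t \right)} = - 18 t^{\frac{3}{2}}$ ($J{\left(t \right)} = - 3 t 6 \sqrt{t} = - 18 t \sqrt{t} = - 18 t^{\frac{3}{2}}$)
$\left(4 \left(4 + J{\left(-2 \right)}\right)\right)^{2} = \left(4 \left(4 - 18 \left(-2\right)^{\frac{3}{2}}\right)\right)^{2} = \left(4 \left(4 - 18 \left(- 2 i \sqrt{2}\right)\right)\right)^{2} = \left(4 \left(4 + 36 i \sqrt{2}\right)\right)^{2} = \left(16 + 144 i \sqrt{2}\right)^{2}$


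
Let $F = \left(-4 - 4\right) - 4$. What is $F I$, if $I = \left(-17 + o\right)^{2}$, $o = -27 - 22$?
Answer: $-52272$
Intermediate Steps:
$o = -49$ ($o = -27 - 22 = -49$)
$F = -12$ ($F = -8 - 4 = -12$)
$I = 4356$ ($I = \left(-17 - 49\right)^{2} = \left(-66\right)^{2} = 4356$)
$F I = \left(-12\right) 4356 = -52272$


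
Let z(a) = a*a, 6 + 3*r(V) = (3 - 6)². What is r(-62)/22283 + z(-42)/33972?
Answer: 3278432/63083173 ≈ 0.051970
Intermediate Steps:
r(V) = 1 (r(V) = -2 + (3 - 6)²/3 = -2 + (⅓)*(-3)² = -2 + (⅓)*9 = -2 + 3 = 1)
z(a) = a²
r(-62)/22283 + z(-42)/33972 = 1/22283 + (-42)²/33972 = 1*(1/22283) + 1764*(1/33972) = 1/22283 + 147/2831 = 3278432/63083173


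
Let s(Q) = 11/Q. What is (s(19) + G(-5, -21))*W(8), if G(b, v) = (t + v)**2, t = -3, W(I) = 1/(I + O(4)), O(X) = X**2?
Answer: 10955/456 ≈ 24.024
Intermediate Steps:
W(I) = 1/(16 + I) (W(I) = 1/(I + 4**2) = 1/(I + 16) = 1/(16 + I))
G(b, v) = (-3 + v)**2
(s(19) + G(-5, -21))*W(8) = (11/19 + (-3 - 21)**2)/(16 + 8) = (11*(1/19) + (-24)**2)/24 = (11/19 + 576)*(1/24) = (10955/19)*(1/24) = 10955/456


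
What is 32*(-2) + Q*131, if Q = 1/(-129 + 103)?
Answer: -1795/26 ≈ -69.038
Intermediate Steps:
Q = -1/26 (Q = 1/(-26) = -1/26 ≈ -0.038462)
32*(-2) + Q*131 = 32*(-2) - 1/26*131 = -64 - 131/26 = -1795/26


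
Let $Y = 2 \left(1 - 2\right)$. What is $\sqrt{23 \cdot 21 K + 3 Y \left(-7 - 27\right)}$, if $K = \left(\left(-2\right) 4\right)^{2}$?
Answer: $2 \sqrt{7779} \approx 176.4$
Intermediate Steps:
$K = 64$ ($K = \left(-8\right)^{2} = 64$)
$Y = -2$ ($Y = 2 \left(1 - 2\right) = 2 \left(-1\right) = -2$)
$\sqrt{23 \cdot 21 K + 3 Y \left(-7 - 27\right)} = \sqrt{23 \cdot 21 \cdot 64 + 3 \left(-2\right) \left(-7 - 27\right)} = \sqrt{483 \cdot 64 - -204} = \sqrt{30912 + 204} = \sqrt{31116} = 2 \sqrt{7779}$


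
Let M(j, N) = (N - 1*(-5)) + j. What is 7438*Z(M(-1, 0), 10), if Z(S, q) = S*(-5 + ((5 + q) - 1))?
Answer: 267768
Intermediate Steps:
M(j, N) = 5 + N + j (M(j, N) = (N + 5) + j = (5 + N) + j = 5 + N + j)
Z(S, q) = S*(-1 + q) (Z(S, q) = S*(-5 + (4 + q)) = S*(-1 + q))
7438*Z(M(-1, 0), 10) = 7438*((5 + 0 - 1)*(-1 + 10)) = 7438*(4*9) = 7438*36 = 267768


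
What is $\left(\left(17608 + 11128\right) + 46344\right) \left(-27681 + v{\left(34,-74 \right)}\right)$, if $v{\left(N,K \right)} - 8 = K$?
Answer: $-2083244760$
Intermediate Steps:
$v{\left(N,K \right)} = 8 + K$
$\left(\left(17608 + 11128\right) + 46344\right) \left(-27681 + v{\left(34,-74 \right)}\right) = \left(\left(17608 + 11128\right) + 46344\right) \left(-27681 + \left(8 - 74\right)\right) = \left(28736 + 46344\right) \left(-27681 - 66\right) = 75080 \left(-27747\right) = -2083244760$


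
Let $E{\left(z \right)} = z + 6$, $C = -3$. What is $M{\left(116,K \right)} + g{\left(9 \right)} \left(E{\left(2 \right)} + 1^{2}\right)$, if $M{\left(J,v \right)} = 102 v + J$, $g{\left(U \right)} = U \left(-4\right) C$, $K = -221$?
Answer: $-21454$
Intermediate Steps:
$g{\left(U \right)} = 12 U$ ($g{\left(U \right)} = U \left(-4\right) \left(-3\right) = - 4 U \left(-3\right) = 12 U$)
$M{\left(J,v \right)} = J + 102 v$
$E{\left(z \right)} = 6 + z$
$M{\left(116,K \right)} + g{\left(9 \right)} \left(E{\left(2 \right)} + 1^{2}\right) = \left(116 + 102 \left(-221\right)\right) + 12 \cdot 9 \left(\left(6 + 2\right) + 1^{2}\right) = \left(116 - 22542\right) + 108 \left(8 + 1\right) = -22426 + 108 \cdot 9 = -22426 + 972 = -21454$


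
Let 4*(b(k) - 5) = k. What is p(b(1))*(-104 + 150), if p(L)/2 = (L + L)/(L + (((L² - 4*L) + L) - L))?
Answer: 736/9 ≈ 81.778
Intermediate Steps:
b(k) = 5 + k/4
p(L) = 4*L/(L² - 3*L) (p(L) = 2*((L + L)/(L + (((L² - 4*L) + L) - L))) = 2*((2*L)/(L + ((L² - 3*L) - L))) = 2*((2*L)/(L + (L² - 4*L))) = 2*((2*L)/(L² - 3*L)) = 2*(2*L/(L² - 3*L)) = 4*L/(L² - 3*L))
p(b(1))*(-104 + 150) = (4/(-3 + (5 + (¼)*1)))*(-104 + 150) = (4/(-3 + (5 + ¼)))*46 = (4/(-3 + 21/4))*46 = (4/(9/4))*46 = (4*(4/9))*46 = (16/9)*46 = 736/9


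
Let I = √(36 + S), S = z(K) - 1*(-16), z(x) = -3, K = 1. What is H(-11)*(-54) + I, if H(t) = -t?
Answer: -587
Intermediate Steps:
S = 13 (S = -3 - 1*(-16) = -3 + 16 = 13)
I = 7 (I = √(36 + 13) = √49 = 7)
H(-11)*(-54) + I = -1*(-11)*(-54) + 7 = 11*(-54) + 7 = -594 + 7 = -587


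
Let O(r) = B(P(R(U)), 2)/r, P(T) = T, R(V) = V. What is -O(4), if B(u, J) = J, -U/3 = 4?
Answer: -½ ≈ -0.50000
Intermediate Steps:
U = -12 (U = -3*4 = -12)
O(r) = 2/r
-O(4) = -2/4 = -1*½ = -½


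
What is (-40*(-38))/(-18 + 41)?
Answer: 1520/23 ≈ 66.087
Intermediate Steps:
(-40*(-38))/(-18 + 41) = 1520/23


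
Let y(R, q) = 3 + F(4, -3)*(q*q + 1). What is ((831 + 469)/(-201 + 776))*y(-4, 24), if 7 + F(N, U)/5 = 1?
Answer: -899964/23 ≈ -39129.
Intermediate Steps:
F(N, U) = -30 (F(N, U) = -35 + 5*1 = -35 + 5 = -30)
y(R, q) = -27 - 30*q² (y(R, q) = 3 - 30*(q*q + 1) = 3 - 30*(q² + 1) = 3 - 30*(1 + q²) = 3 + (-30 - 30*q²) = -27 - 30*q²)
((831 + 469)/(-201 + 776))*y(-4, 24) = ((831 + 469)/(-201 + 776))*(-27 - 30*24²) = (1300/575)*(-27 - 30*576) = (1300*(1/575))*(-27 - 17280) = (52/23)*(-17307) = -899964/23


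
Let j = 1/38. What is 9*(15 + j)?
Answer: 5139/38 ≈ 135.24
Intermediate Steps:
j = 1/38 ≈ 0.026316
9*(15 + j) = 9*(15 + 1/38) = 9*(571/38) = 5139/38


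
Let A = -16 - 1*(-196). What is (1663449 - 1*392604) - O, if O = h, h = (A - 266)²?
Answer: 1263449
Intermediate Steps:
A = 180 (A = -16 + 196 = 180)
h = 7396 (h = (180 - 266)² = (-86)² = 7396)
O = 7396
(1663449 - 1*392604) - O = (1663449 - 1*392604) - 1*7396 = (1663449 - 392604) - 7396 = 1270845 - 7396 = 1263449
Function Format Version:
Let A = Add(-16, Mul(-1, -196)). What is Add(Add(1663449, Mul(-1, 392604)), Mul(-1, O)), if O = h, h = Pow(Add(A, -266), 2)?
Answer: 1263449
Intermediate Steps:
A = 180 (A = Add(-16, 196) = 180)
h = 7396 (h = Pow(Add(180, -266), 2) = Pow(-86, 2) = 7396)
O = 7396
Add(Add(1663449, Mul(-1, 392604)), Mul(-1, O)) = Add(Add(1663449, Mul(-1, 392604)), Mul(-1, 7396)) = Add(Add(1663449, -392604), -7396) = Add(1270845, -7396) = 1263449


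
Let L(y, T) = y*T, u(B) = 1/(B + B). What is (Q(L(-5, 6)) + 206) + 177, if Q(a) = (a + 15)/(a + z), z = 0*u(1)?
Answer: 767/2 ≈ 383.50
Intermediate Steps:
u(B) = 1/(2*B)
L(y, T) = T*y
z = 0 (z = 0*((½)/1) = 0*((½)*1) = 0*(½) = 0)
Q(a) = (15 + a)/a (Q(a) = (a + 15)/(a + 0) = (15 + a)/a)
(Q(L(-5, 6)) + 206) + 177 = ((15 + 6*(-5))/((6*(-5))) + 206) + 177 = ((15 - 30)/(-30) + 206) + 177 = (-1/30*(-15) + 206) + 177 = (½ + 206) + 177 = 413/2 + 177 = 767/2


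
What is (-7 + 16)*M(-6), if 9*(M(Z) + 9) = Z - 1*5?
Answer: -92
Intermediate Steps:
M(Z) = -86/9 + Z/9 (M(Z) = -9 + (Z - 1*5)/9 = -9 + (Z - 5)/9 = -9 + (-5 + Z)/9 = -9 + (-5/9 + Z/9) = -86/9 + Z/9)
(-7 + 16)*M(-6) = (-7 + 16)*(-86/9 + (1/9)*(-6)) = 9*(-86/9 - 2/3) = 9*(-92/9) = -92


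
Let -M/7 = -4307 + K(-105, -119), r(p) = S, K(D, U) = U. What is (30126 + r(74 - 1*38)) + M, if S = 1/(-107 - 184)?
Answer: 17782427/291 ≈ 61108.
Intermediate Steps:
S = -1/291 (S = 1/(-291) = -1/291 ≈ -0.0034364)
r(p) = -1/291
M = 30982 (M = -7*(-4307 - 119) = -7*(-4426) = 30982)
(30126 + r(74 - 1*38)) + M = (30126 - 1/291) + 30982 = 8766665/291 + 30982 = 17782427/291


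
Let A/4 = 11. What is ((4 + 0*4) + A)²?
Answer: 2304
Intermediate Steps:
A = 44 (A = 4*11 = 44)
((4 + 0*4) + A)² = ((4 + 0*4) + 44)² = ((4 + 0) + 44)² = (4 + 44)² = 48² = 2304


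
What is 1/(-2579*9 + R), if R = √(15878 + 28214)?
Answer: -23211/538706429 - 2*√11023/538706429 ≈ -4.3476e-5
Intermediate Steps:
R = 2*√11023 (R = √44092 = 2*√11023 ≈ 209.98)
1/(-2579*9 + R) = 1/(-2579*9 + 2*√11023) = 1/(-23211 + 2*√11023)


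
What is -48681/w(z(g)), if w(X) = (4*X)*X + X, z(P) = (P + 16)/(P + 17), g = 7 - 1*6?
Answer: -7886322/731 ≈ -10788.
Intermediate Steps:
g = 1 (g = 7 - 6 = 1)
z(P) = (16 + P)/(17 + P)
w(X) = X + 4*X² (w(X) = 4*X² + X = X + 4*X²)
-48681/w(z(g)) = -48681*(17 + 1)/((1 + 4*((16 + 1)/(17 + 1)))*(16 + 1)) = -48681*18/(17*(1 + 4*(17/18))) = -48681*18/(17*(1 + 34/9)) = -48681/((17/18)*(43/9)) = -48681/731/162 = -48681*162/731 = -7886322/731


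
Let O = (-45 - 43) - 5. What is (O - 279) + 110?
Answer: -262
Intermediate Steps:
O = -93 (O = -88 - 5 = -93)
(O - 279) + 110 = (-93 - 279) + 110 = -372 + 110 = -262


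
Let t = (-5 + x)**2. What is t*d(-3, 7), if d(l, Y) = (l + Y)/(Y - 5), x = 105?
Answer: 20000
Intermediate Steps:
d(l, Y) = (Y + l)/(-5 + Y)
t = 10000 (t = (-5 + 105)**2 = 100**2 = 10000)
t*d(-3, 7) = 10000*((7 - 3)/(-5 + 7)) = 10000*(4/2) = 10000*((1/2)*4) = 10000*2 = 20000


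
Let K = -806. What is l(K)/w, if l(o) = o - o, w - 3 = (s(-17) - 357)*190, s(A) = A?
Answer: 0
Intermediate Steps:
w = -71057 (w = 3 + (-17 - 357)*190 = 3 - 374*190 = 3 - 71060 = -71057)
l(o) = 0
l(K)/w = 0/(-71057) = 0*(-1/71057) = 0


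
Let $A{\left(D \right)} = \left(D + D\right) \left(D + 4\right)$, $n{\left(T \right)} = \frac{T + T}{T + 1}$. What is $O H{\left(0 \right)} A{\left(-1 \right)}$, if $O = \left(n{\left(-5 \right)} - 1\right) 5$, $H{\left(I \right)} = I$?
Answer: $0$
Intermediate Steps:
$n{\left(T \right)} = \frac{2 T}{1 + T}$
$A{\left(D \right)} = 2 D \left(4 + D\right)$
$O = \frac{15}{2}$ ($O = \left(2 \left(-5\right) \frac{1}{1 - 5} - 1\right) 5 = \left(2 \left(-5\right) \frac{1}{-4} - 1\right) 5 = \left(2 \left(-5\right) \left(- \frac{1}{4}\right) - 1\right) 5 = \left(\frac{5}{2} - 1\right) 5 = \frac{3}{2} \cdot 5 = \frac{15}{2} \approx 7.5$)
$O H{\left(0 \right)} A{\left(-1 \right)} = \frac{15}{2} \cdot 0 \cdot 2 \left(-1\right) \left(4 - 1\right) = 0 \cdot 2 \left(-1\right) 3 = 0 \left(-6\right) = 0$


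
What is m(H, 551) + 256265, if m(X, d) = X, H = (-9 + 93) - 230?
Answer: 256119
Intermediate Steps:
H = -146 (H = 84 - 230 = -146)
m(H, 551) + 256265 = -146 + 256265 = 256119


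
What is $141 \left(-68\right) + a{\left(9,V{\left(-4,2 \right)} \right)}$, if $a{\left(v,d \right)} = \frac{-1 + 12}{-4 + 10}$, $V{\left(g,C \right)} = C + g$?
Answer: $- \frac{57517}{6} \approx -9586.2$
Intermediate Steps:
$a{\left(v,d \right)} = \frac{11}{6}$
$141 \left(-68\right) + a{\left(9,V{\left(-4,2 \right)} \right)} = 141 \left(-68\right) + \frac{11}{6} = -9588 + \frac{11}{6} = - \frac{57517}{6}$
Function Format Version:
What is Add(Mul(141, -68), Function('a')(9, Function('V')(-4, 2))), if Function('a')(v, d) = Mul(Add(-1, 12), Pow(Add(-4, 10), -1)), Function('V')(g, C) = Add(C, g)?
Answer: Rational(-57517, 6) ≈ -9586.2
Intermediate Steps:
Function('a')(v, d) = Rational(11, 6) (Function('a')(v, d) = Mul(11, Pow(6, -1)) = Mul(11, Rational(1, 6)) = Rational(11, 6))
Add(Mul(141, -68), Function('a')(9, Function('V')(-4, 2))) = Add(Mul(141, -68), Rational(11, 6)) = Add(-9588, Rational(11, 6)) = Rational(-57517, 6)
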